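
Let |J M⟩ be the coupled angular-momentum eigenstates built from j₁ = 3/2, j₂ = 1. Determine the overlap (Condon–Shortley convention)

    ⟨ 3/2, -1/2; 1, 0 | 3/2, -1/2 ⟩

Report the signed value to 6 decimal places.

−√(1/15) = -0.258199

triangle: 1!·2!·1!/5! = 2/120
(j±m)!: 1!·2!·1!·1!·1!·2! = 4
prefactor² = (2J+1)·Δ·N² = 4/15
  k=0: +1/(0!·1!·2!·1!·0!·0!) = 1/2
  k=1: −1/(1!·0!·1!·0!·1!·1!) = -1
Σ = -1/2  ⇒  CG² = 4/15·(-1/2)² = 1/15
CG = −√(1/15) = -0.258199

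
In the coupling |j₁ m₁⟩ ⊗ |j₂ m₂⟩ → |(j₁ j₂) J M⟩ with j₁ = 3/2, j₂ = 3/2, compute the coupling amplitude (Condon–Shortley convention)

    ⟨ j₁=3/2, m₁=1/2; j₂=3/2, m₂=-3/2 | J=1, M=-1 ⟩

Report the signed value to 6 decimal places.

+0.547723  (= +√(3/10))

√[3·2!1!1!/5! · 2!1!0!3!0!2!] = √(6/5)
  +(−1)^0/∏(0,2,1,0,0,1)! = 1/2  (running 1/2)
⟨..|..⟩ = √(6/5)·(1/2) = +0.547723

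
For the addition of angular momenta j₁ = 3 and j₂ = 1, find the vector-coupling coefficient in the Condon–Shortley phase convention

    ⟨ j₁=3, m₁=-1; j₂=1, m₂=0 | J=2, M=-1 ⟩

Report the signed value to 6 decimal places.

−√(8/21) = -0.617213

√[5·2!4!0!/7! · 2!4!1!1!1!3!] = √(96/7)
  +(−1)^1/∏(1,1,3,0,1,0)! = -1/6  (running -1/6)
⟨..|..⟩ = √(96/7)·(-1/6) = -0.617213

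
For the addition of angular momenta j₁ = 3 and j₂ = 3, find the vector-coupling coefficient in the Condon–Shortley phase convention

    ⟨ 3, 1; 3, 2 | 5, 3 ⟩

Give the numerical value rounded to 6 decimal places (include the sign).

j₁+j₂−J=1  J+j₁−j₂=5  J−j₁+j₂=5  j₁+j₂+J+1=12
(j₁±m₁, j₂±m₂, J±M) = (4,2,5,1,8,2)
P² = 153600
sum k=0..1:
  [0] +1/1440 = 1/1440
  [1] −1/576 = -1/576
S = -1/960
C² = P²·S² = 1/6 ; C = -0.408248

−√(1/6) = -0.408248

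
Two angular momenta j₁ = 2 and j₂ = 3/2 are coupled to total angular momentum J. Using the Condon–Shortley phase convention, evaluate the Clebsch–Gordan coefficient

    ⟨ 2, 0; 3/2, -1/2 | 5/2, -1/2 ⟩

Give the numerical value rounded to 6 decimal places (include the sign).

triangle: 1!*3!*2!/7! = 12/5040
(j±m)!: 2!*2!*1!*2!*2!*3! = 96
prefactor² = (2J+1)*Δ*N² = 48/35
  k=0: +1/(0!*1!*2!*1!*1!*1!) = 1/2
  k=1: −1/(1!*0!*1!*0!*2!*2!) = -1/4
Σ = 1/4  ⇒  CG² = 48/35*1/4² = 3/35
CG = +√(3/35) = +0.292770

+√(3/35) ≈ +0.292770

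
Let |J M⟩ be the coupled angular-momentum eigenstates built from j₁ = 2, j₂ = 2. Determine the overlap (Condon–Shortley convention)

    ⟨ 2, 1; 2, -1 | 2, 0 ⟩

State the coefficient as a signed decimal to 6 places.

+0.267261

√[5·2!2!2!/7! · 3!1!1!3!2!2!] = √(8/7)
  +(−1)^0/∏(0,2,1,1,1,1)! = 1/2  (running 1/2)
  +(−1)^1/∏(1,1,0,0,2,2)! = -1/4  (running 1/4)
⟨..|..⟩ = √(8/7)·(1/4) = +0.267261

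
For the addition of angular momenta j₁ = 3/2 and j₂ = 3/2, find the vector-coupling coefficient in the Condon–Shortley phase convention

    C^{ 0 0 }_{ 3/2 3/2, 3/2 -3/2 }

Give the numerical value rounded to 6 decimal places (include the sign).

+√(1/4) ≈ +0.500000

j₁+j₂−J=3  J+j₁−j₂=0  J−j₁+j₂=0  j₁+j₂+J+1=4
(j₁±m₁, j₂±m₂, J±M) = (3,0,0,3,0,0)
P² = 9
sum k=0..0:
  [0] +1/6 = 1/6
S = 1/6
C² = P²·S² = 1/4 ; C = +0.500000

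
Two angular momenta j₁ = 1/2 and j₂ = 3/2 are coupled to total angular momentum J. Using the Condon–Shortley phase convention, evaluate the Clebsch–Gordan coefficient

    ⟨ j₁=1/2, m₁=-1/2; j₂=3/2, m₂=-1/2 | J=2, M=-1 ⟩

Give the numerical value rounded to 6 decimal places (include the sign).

triangle: 0!*1!*3!/5! = 6/120
(j±m)!: 0!*1!*1!*2!*1!*3! = 12
prefactor² = (2J+1)*Δ*N² = 3
  k=0: +1/(0!*0!*1!*1!*0!*2!) = 1/2
Σ = 1/2  ⇒  CG² = 3*1/2² = 3/4
CG = +√(3/4) = +0.866025

+0.866025  (= +√(3/4))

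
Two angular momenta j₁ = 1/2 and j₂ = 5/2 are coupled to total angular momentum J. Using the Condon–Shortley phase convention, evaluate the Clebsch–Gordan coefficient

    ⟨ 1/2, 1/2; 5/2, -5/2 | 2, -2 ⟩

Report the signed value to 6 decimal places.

√[5·1!0!4!/6! · 1!0!0!5!0!4!] = √(480)
  +(−1)^0/∏(0,1,0,0,0,4)! = 1/24  (running 1/24)
⟨..|..⟩ = √(480)·(1/24) = +0.912871

+0.912871  (= +√(5/6))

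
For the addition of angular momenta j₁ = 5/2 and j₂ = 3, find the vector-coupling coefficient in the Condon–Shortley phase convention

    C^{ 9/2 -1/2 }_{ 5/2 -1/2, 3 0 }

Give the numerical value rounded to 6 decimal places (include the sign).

-0.208063  (= −√(10/231))

√[10·1!4!5!/11! · 2!3!3!3!4!5!] = √(69120/77)
  +(−1)^0/∏(0,1,3,3,1,2)! = 1/72  (running 1/72)
  +(−1)^1/∏(1,0,2,2,2,3)! = -1/48  (running -1/144)
⟨..|..⟩ = √(69120/77)·(-1/144) = -0.208063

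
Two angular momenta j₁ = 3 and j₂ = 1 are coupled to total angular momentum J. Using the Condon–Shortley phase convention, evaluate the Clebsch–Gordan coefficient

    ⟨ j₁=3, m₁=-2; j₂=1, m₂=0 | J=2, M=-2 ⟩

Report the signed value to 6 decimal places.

triangle: 2!×4!×0!/7! = 48/5040
(j±m)!: 1!×5!×1!×1!×0!×4! = 2880
prefactor² = (2J+1)×Δ×N² = 960/7
  k=1: −1/(1!×1!×4!×0!×0!×0!) = -1/24
Σ = -1/24  ⇒  CG² = 960/7×(-1/24)² = 5/21
CG = −√(5/21) = -0.487950

-0.487950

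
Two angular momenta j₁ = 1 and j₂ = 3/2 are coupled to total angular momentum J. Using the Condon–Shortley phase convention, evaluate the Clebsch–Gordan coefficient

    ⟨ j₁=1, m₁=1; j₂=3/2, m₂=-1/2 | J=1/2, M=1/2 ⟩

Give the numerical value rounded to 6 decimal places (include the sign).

+0.408248  (= +√(1/6))

√[2·2!0!1!/4! · 2!0!1!2!1!0!] = √(2/3)
  +(−1)^0/∏(0,2,0,1,0,0)! = 1/2  (running 1/2)
⟨..|..⟩ = √(2/3)·(1/2) = +0.408248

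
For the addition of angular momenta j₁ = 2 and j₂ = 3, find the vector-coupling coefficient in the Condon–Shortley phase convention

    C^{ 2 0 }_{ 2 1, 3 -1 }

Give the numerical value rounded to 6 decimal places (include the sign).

-0.377964

triangle: 3!×1!×3!/8! = 36/40320
(j±m)!: 3!×1!×2!×4!×2!×2! = 1152
prefactor² = (2J+1)×Δ×N² = 36/7
  k=0: +1/(0!×3!×1!×2!×0!×1!) = 1/12
  k=1: −1/(1!×2!×0!×1!×1!×2!) = -1/4
Σ = -1/6  ⇒  CG² = 36/7×(-1/6)² = 1/7
CG = −√(1/7) = -0.377964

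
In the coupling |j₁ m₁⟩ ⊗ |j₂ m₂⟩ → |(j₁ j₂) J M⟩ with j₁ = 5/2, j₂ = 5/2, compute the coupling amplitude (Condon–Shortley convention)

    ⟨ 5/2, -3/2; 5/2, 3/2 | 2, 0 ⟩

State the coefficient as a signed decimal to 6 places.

√[5·3!2!2!/8! · 1!4!4!1!2!2!] = √(48/7)
  +(−1)^2/∏(2,1,2,2,0,0)! = 1/8  (running 1/8)
  +(−1)^3/∏(3,0,1,1,1,1)! = -1/6  (running -1/24)
⟨..|..⟩ = √(48/7)·(-1/24) = -0.109109

-0.109109  (= −√(1/84))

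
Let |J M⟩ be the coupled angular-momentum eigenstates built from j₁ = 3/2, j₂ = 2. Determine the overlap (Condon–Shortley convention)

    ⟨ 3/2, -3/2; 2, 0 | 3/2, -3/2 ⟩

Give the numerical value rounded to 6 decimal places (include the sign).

+√(1/5) = +0.447214

√[4·2!1!2!/6! · 0!3!2!2!0!3!] = √(16/5)
  +(−1)^2/∏(2,0,1,0,0,2)! = 1/4  (running 1/4)
⟨..|..⟩ = √(16/5)·(1/4) = +0.447214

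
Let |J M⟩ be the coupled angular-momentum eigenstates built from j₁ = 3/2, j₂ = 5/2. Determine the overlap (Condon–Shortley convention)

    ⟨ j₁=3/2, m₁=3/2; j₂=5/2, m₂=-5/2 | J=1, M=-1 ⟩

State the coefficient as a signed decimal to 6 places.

j₁+j₂−J=3  J+j₁−j₂=0  J−j₁+j₂=2  j₁+j₂+J+1=6
(j₁±m₁, j₂±m₂, J±M) = (3,0,0,5,0,2)
P² = 72
sum k=0..0:
  [0] +1/12 = 1/12
S = 1/12
C² = P²·S² = 1/2 ; C = +0.707107

+√(1/2) ≈ +0.707107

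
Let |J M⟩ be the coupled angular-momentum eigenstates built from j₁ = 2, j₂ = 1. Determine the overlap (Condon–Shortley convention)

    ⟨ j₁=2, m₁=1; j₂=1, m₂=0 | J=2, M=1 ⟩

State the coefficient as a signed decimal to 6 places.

triangle: 1!*3!*1!/6! = 6/720
(j±m)!: 3!*1!*1!*1!*3!*1! = 36
prefactor² = (2J+1)*Δ*N² = 3/2
  k=0: +1/(0!*1!*1!*1!*2!*0!) = 1/2
  k=1: −1/(1!*0!*0!*0!*3!*1!) = -1/6
Σ = 1/3  ⇒  CG² = 3/2*1/3² = 1/6
CG = +√(1/6) = +0.408248

+√(1/6) = +0.408248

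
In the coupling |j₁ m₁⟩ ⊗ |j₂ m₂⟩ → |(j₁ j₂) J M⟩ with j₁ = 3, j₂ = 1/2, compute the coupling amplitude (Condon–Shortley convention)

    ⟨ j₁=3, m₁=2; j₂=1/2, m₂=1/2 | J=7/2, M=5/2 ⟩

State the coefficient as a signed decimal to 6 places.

+0.925820  (= +√(6/7))

√[8·0!6!1!/8! · 5!1!1!0!6!1!] = √(86400/7)
  +(−1)^0/∏(0,0,1,1,5,0)! = 1/120  (running 1/120)
⟨..|..⟩ = √(86400/7)·(1/120) = +0.925820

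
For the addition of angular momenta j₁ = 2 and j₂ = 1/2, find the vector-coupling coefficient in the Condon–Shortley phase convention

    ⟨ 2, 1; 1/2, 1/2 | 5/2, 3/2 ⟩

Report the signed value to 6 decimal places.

j₁+j₂−J=0  J+j₁−j₂=4  J−j₁+j₂=1  j₁+j₂+J+1=6
(j₁±m₁, j₂±m₂, J±M) = (3,1,1,0,4,1)
P² = 144/5
sum k=0..0:
  [0] +1/6 = 1/6
S = 1/6
C² = P²·S² = 4/5 ; C = +0.894427

+√(4/5) = +0.894427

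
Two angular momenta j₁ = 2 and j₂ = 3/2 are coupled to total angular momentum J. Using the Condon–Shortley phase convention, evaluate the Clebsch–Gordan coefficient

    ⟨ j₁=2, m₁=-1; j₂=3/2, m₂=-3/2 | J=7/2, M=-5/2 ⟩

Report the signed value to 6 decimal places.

√[8·0!4!3!/8! · 1!3!0!3!1!6!] = √(5184/7)
  +(−1)^0/∏(0,0,3,0,1,3)! = 1/36  (running 1/36)
⟨..|..⟩ = √(5184/7)·(1/36) = +0.755929

+0.755929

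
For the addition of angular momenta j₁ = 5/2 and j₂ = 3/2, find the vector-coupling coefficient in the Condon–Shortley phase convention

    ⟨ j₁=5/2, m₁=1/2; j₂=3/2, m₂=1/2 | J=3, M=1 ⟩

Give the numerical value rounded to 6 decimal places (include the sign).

j₁+j₂−J=1  J+j₁−j₂=4  J−j₁+j₂=2  j₁+j₂+J+1=8
(j₁±m₁, j₂±m₂, J±M) = (3,2,2,1,4,2)
P² = 48/5
sum k=0..1:
  [0] +1/8 = 1/8
  [1] −1/6 = -1/6
S = -1/24
C² = P²·S² = 1/60 ; C = -0.129099

-0.129099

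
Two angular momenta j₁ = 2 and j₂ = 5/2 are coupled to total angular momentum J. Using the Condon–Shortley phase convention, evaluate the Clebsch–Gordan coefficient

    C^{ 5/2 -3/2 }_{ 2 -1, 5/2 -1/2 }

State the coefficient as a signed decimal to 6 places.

-0.414039

j₁+j₂−J=2  J+j₁−j₂=2  J−j₁+j₂=3  j₁+j₂+J+1=8
(j₁±m₁, j₂±m₂, J±M) = (1,3,2,3,1,4)
P² = 216/35
sum k=1..2:
  [1] −1/4 = -1/4
  [2] +1/12 = 1/12
S = -1/6
C² = P²·S² = 6/35 ; C = -0.414039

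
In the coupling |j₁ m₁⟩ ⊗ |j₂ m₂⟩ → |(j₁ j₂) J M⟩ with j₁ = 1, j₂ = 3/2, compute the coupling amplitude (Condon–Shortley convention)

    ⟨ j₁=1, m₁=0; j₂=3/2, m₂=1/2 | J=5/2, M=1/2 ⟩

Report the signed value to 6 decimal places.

+0.774597

triangle: 0!×2!×3!/6! = 12/720
(j±m)!: 1!×1!×2!×1!×3!×2! = 24
prefactor² = (2J+1)×Δ×N² = 12/5
  k=0: +1/(0!×0!×1!×2!×1!×1!) = 1/2
Σ = 1/2  ⇒  CG² = 12/5×1/2² = 3/5
CG = +√(3/5) = +0.774597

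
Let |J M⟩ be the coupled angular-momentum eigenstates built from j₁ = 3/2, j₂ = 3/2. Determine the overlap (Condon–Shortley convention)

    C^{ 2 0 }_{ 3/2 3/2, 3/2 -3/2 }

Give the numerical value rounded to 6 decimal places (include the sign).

+√(1/4) ≈ +0.500000

triangle: 1!·2!·2!/6! = 4/720
(j±m)!: 3!·0!·0!·3!·2!·2! = 144
prefactor² = (2J+1)·Δ·N² = 4
  k=0: +1/(0!·1!·0!·0!·2!·2!) = 1/4
Σ = 1/4  ⇒  CG² = 4·1/4² = 1/4
CG = +√(1/4) = +0.500000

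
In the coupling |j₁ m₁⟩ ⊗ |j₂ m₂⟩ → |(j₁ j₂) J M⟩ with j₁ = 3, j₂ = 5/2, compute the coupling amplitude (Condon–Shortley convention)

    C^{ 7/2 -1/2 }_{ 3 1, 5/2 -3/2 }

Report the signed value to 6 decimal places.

√[8·2!4!3!/10! · 4!2!1!4!3!4!] = √(18432/175)
  +(−1)^0/∏(0,2,2,1,2,2)! = 1/16  (running 1/16)
  +(−1)^1/∏(1,1,1,0,3,3)! = -1/36  (running 5/144)
⟨..|..⟩ = √(18432/175)·(5/144) = +0.356348

+√(8/63) ≈ +0.356348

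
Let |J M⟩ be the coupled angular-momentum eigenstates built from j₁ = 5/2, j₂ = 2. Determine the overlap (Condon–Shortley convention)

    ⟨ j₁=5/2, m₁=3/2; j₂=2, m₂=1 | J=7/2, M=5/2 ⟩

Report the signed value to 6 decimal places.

√[8·1!4!3!/9! · 4!1!3!1!6!1!] = √(2304/7)
  +(−1)^0/∏(0,1,1,3,3,0)! = 1/36  (running 1/36)
  +(−1)^1/∏(1,0,0,2,4,1)! = -1/48  (running 1/144)
⟨..|..⟩ = √(2304/7)·(1/144) = +0.125988

+√(1/63) ≈ +0.125988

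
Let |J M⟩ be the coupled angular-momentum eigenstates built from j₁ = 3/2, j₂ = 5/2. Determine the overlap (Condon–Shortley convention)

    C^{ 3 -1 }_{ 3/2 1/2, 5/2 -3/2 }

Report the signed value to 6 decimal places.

+0.639010  (= +√(49/120))

j₁+j₂−J=1  J+j₁−j₂=2  J−j₁+j₂=4  j₁+j₂+J+1=8
(j₁±m₁, j₂±m₂, J±M) = (2,1,1,4,2,4)
P² = 96/5
sum k=0..1:
  [0] +1/6 = 1/6
  [1] −1/48 = -1/48
S = 7/48
C² = P²·S² = 49/120 ; C = +0.639010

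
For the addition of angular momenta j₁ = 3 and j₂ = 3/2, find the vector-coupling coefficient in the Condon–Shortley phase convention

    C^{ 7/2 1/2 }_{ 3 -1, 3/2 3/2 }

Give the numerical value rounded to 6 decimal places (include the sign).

-0.617213  (= −√(8/21))

triangle: 1!*5!*2!/9! = 240/362880
(j±m)!: 2!*4!*3!*0!*4!*3! = 41472
prefactor² = (2J+1)*Δ*N² = 1536/7
  k=1: −1/(1!*0!*3!*2!*2!*0!) = -1/24
Σ = -1/24  ⇒  CG² = 1536/7*(-1/24)² = 8/21
CG = −√(8/21) = -0.617213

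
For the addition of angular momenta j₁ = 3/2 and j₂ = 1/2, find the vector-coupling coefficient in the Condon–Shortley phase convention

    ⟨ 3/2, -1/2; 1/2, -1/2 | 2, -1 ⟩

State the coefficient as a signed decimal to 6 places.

+0.866025

√[5·0!3!1!/5! · 1!2!0!1!1!3!] = √(3)
  +(−1)^0/∏(0,0,2,0,1,1)! = 1/2  (running 1/2)
⟨..|..⟩ = √(3)·(1/2) = +0.866025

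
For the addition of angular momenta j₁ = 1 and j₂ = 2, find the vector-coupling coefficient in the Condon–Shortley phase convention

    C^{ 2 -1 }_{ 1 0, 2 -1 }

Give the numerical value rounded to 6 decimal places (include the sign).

√[5·1!1!3!/6! · 1!1!1!3!1!3!] = √(3/2)
  +(−1)^0/∏(0,1,1,1,0,2)! = 1/2  (running 1/2)
  +(−1)^1/∏(1,0,0,0,1,3)! = -1/6  (running 1/3)
⟨..|..⟩ = √(3/2)·(1/3) = +0.408248

+√(1/6) = +0.408248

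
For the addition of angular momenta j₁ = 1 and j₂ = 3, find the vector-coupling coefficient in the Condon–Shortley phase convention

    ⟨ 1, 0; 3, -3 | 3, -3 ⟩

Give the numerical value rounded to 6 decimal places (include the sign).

+0.866025

j₁+j₂−J=1  J+j₁−j₂=1  J−j₁+j₂=5  j₁+j₂+J+1=8
(j₁±m₁, j₂±m₂, J±M) = (1,1,0,6,0,6)
P² = 10800
sum k=0..0:
  [0] +1/120 = 1/120
S = 1/120
C² = P²·S² = 3/4 ; C = +0.866025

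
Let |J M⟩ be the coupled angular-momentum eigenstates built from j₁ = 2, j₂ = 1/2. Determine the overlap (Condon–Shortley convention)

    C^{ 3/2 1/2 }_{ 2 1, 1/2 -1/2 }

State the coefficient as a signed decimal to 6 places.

triangle: 1!·3!·0!/5! = 6/120
(j±m)!: 3!·1!·0!·1!·2!·1! = 12
prefactor² = (2J+1)·Δ·N² = 12/5
  k=0: +1/(0!·1!·1!·0!·2!·0!) = 1/2
Σ = 1/2  ⇒  CG² = 12/5·1/2² = 3/5
CG = +√(3/5) = +0.774597

+0.774597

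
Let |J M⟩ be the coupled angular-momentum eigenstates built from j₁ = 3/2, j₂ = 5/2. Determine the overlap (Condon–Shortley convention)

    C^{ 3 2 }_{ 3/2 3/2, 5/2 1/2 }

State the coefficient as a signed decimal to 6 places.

+√(1/2) = +0.707107

√[7·1!2!4!/8! · 3!0!3!2!5!1!] = √(72)
  +(−1)^0/∏(0,1,0,3,2,1)! = 1/12  (running 1/12)
⟨..|..⟩ = √(72)·(1/12) = +0.707107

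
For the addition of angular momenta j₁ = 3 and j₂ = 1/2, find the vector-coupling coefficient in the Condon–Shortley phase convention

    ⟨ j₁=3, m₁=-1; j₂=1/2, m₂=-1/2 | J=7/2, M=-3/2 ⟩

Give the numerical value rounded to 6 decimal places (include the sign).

+0.845154

√[8·0!6!1!/8! · 2!4!0!1!2!5!] = √(11520/7)
  +(−1)^0/∏(0,0,4,0,2,1)! = 1/48  (running 1/48)
⟨..|..⟩ = √(11520/7)·(1/48) = +0.845154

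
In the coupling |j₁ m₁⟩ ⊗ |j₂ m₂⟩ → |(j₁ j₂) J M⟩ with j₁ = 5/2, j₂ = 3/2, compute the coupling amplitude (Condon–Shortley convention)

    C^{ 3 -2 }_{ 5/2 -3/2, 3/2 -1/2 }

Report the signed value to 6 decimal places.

-0.288675

triangle: 1!·4!·2!/8! = 48/40320
(j±m)!: 1!·4!·1!·2!·1!·5! = 5760
prefactor² = (2J+1)·Δ·N² = 48
  k=0: +1/(0!·1!·4!·1!·0!·1!) = 1/24
  k=1: −1/(1!·0!·3!·0!·1!·2!) = -1/12
Σ = -1/24  ⇒  CG² = 48·(-1/24)² = 1/12
CG = −√(1/12) = -0.288675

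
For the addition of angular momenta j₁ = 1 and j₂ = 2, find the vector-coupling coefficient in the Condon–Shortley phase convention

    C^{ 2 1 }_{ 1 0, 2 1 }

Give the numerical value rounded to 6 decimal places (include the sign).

-0.408248

triangle: 1!·1!·3!/6! = 6/720
(j±m)!: 1!·1!·3!·1!·3!·1! = 36
prefactor² = (2J+1)·Δ·N² = 3/2
  k=0: +1/(0!·1!·1!·3!·0!·0!) = 1/6
  k=1: −1/(1!·0!·0!·2!·1!·1!) = -1/2
Σ = -1/3  ⇒  CG² = 3/2·(-1/3)² = 1/6
CG = −√(1/6) = -0.408248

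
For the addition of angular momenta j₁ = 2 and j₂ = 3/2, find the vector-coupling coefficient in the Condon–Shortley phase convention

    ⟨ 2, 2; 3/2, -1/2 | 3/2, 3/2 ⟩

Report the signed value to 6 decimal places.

√[4·2!2!1!/6! · 4!0!1!2!3!0!] = √(32/5)
  +(−1)^0/∏(0,2,0,1,2,0)! = 1/4  (running 1/4)
⟨..|..⟩ = √(32/5)·(1/4) = +0.632456

+0.632456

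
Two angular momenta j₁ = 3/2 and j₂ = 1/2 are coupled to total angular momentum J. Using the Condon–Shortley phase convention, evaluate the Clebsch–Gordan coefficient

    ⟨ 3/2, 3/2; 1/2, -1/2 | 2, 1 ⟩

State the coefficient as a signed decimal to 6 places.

√[5·0!3!1!/5! · 3!0!0!1!3!1!] = √(9)
  +(−1)^0/∏(0,0,0,0,3,1)! = 1/6  (running 1/6)
⟨..|..⟩ = √(9)·(1/6) = +0.500000

+0.500000  (= +√(1/4))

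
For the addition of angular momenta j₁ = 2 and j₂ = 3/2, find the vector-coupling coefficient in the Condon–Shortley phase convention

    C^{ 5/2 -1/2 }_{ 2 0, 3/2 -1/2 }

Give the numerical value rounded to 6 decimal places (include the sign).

j₁+j₂−J=1  J+j₁−j₂=3  J−j₁+j₂=2  j₁+j₂+J+1=7
(j₁±m₁, j₂±m₂, J±M) = (2,2,1,2,2,3)
P² = 48/35
sum k=0..1:
  [0] +1/2 = 1/2
  [1] −1/4 = -1/4
S = 1/4
C² = P²·S² = 3/35 ; C = +0.292770

+0.292770  (= +√(3/35))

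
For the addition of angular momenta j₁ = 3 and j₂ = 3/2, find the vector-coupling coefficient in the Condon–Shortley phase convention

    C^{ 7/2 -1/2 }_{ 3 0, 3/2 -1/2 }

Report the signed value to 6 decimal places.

+0.308607  (= +√(2/21))

√[8·1!5!2!/9! · 3!3!1!2!3!4!] = √(384/7)
  +(−1)^0/∏(0,1,3,1,2,1)! = 1/12  (running 1/12)
  +(−1)^1/∏(1,0,2,0,3,2)! = -1/24  (running 1/24)
⟨..|..⟩ = √(384/7)·(1/24) = +0.308607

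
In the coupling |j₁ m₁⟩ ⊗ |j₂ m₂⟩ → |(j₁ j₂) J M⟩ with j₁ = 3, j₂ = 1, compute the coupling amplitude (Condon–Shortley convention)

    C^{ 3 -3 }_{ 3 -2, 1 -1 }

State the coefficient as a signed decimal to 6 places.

√[7·1!5!1!/8! · 1!5!0!2!0!6!] = √(3600)
  +(−1)^0/∏(0,1,5,0,0,1)! = 1/120  (running 1/120)
⟨..|..⟩ = √(3600)·(1/120) = +0.500000

+0.500000  (= +√(1/4))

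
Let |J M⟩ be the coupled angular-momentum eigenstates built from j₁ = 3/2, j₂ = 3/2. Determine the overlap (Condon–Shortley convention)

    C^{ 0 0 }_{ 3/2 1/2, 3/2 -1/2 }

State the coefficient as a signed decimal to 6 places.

triangle: 3!·0!·0!/4! = 6/24
(j±m)!: 2!·1!·1!·2!·0!·0! = 4
prefactor² = (2J+1)·Δ·N² = 1
  k=1: −1/(1!·2!·0!·0!·0!·0!) = -1/2
Σ = -1/2  ⇒  CG² = 1·(-1/2)² = 1/4
CG = −√(1/4) = -0.500000

-0.500000  (= −√(1/4))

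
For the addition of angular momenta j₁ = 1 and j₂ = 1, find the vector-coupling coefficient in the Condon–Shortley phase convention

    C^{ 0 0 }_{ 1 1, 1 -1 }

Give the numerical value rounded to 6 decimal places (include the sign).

+√(1/3) ≈ +0.577350

√[1·2!0!0!/3! · 2!0!0!2!0!0!] = √(4/3)
  +(−1)^0/∏(0,2,0,0,0,0)! = 1/2  (running 1/2)
⟨..|..⟩ = √(4/3)·(1/2) = +0.577350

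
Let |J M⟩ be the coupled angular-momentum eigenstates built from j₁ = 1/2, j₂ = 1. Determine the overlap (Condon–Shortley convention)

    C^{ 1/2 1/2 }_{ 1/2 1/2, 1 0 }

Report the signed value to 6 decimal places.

√[2·1!0!1!/3! · 1!0!1!1!1!0!] = √(1/3)
  +(−1)^0/∏(0,1,0,1,0,0)! = 1  (running 1)
⟨..|..⟩ = √(1/3)·(1) = +0.577350

+0.577350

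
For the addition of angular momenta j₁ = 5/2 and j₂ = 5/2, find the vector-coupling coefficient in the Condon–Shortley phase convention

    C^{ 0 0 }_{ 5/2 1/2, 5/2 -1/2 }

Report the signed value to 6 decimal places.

+√(1/6) = +0.408248

√[1·5!0!0!/6! · 3!2!2!3!0!0!] = √(24)
  +(−1)^2/∏(2,3,0,0,0,0)! = 1/12  (running 1/12)
⟨..|..⟩ = √(24)·(1/12) = +0.408248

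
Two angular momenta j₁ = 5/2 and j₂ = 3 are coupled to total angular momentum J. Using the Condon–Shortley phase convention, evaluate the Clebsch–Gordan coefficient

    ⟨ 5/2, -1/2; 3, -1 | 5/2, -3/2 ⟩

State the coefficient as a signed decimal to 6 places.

triangle: 3!*2!*3!/9! = 72/362880
(j±m)!: 2!*3!*2!*4!*1!*4! = 13824
prefactor² = (2J+1)*Δ*N² = 576/35
  k=1: −1/(1!*2!*2!*1!*0!*2!) = -1/8
  k=2: +1/(2!*1!*1!*0!*1!*3!) = 1/12
Σ = -1/24  ⇒  CG² = 576/35*(-1/24)² = 1/35
CG = −√(1/35) = -0.169031

-0.169031  (= −√(1/35))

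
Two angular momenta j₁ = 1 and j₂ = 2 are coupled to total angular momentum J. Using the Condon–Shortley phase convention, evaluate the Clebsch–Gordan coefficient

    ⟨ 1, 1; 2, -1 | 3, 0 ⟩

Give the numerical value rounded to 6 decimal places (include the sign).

+0.447214

j₁+j₂−J=0  J+j₁−j₂=2  J−j₁+j₂=4  j₁+j₂+J+1=7
(j₁±m₁, j₂±m₂, J±M) = (2,0,1,3,3,3)
P² = 144/5
sum k=0..0:
  [0] +1/12 = 1/12
S = 1/12
C² = P²·S² = 1/5 ; C = +0.447214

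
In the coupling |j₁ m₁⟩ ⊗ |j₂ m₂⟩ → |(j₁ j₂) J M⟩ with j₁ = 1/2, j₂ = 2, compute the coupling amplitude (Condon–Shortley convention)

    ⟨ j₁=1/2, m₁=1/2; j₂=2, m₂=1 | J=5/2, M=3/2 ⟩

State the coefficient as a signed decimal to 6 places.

+√(4/5) = +0.894427

triangle: 0!×1!×4!/6! = 24/720
(j±m)!: 1!×0!×3!×1!×4!×1! = 144
prefactor² = (2J+1)×Δ×N² = 144/5
  k=0: +1/(0!×0!×0!×3!×1!×1!) = 1/6
Σ = 1/6  ⇒  CG² = 144/5×1/6² = 4/5
CG = +√(4/5) = +0.894427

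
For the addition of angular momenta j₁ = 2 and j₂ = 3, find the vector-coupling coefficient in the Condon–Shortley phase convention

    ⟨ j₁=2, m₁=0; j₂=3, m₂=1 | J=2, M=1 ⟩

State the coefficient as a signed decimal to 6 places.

j₁+j₂−J=3  J+j₁−j₂=1  J−j₁+j₂=3  j₁+j₂+J+1=8
(j₁±m₁, j₂±m₂, J±M) = (2,2,4,2,3,1)
P² = 36/7
sum k=1..2:
  [1] −1/12 = -1/12
  [2] +1/4 = 1/4
S = 1/6
C² = P²·S² = 1/7 ; C = +0.377964

+√(1/7) = +0.377964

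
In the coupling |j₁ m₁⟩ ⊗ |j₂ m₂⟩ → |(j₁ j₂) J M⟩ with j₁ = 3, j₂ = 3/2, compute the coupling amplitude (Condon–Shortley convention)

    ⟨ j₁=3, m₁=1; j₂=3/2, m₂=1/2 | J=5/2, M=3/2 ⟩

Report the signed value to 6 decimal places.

√[6·2!4!1!/8! · 4!2!2!1!4!1!] = √(576/35)
  +(−1)^1/∏(1,1,1,1,3,0)! = -1/6  (running -1/6)
  +(−1)^2/∏(2,0,0,0,4,1)! = 1/48  (running -7/48)
⟨..|..⟩ = √(576/35)·(-7/48) = -0.591608

-0.591608  (= −√(7/20))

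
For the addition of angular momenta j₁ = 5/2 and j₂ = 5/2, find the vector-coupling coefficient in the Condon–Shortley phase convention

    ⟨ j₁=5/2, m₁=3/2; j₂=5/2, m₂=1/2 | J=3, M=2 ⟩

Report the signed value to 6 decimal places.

triangle: 2!·3!·3!/9! = 72/362880
(j±m)!: 4!·1!·3!·2!·5!·1! = 34560
prefactor² = (2J+1)·Δ·N² = 48
  k=0: +1/(0!·2!·1!·3!·2!·0!) = 1/24
  k=1: −1/(1!·1!·0!·2!·3!·1!) = -1/12
Σ = -1/24  ⇒  CG² = 48·(-1/24)² = 1/12
CG = −√(1/12) = -0.288675

-0.288675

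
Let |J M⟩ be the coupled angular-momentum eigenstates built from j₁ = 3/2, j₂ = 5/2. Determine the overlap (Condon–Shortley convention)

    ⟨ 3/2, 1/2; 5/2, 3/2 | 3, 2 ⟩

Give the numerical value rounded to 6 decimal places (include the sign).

√[7·1!2!4!/8! · 2!1!4!1!5!1!] = √(48)
  +(−1)^0/∏(0,1,1,4,1,0)! = 1/24  (running 1/24)
  +(−1)^1/∏(1,0,0,3,2,1)! = -1/12  (running -1/24)
⟨..|..⟩ = √(48)·(-1/24) = -0.288675

−√(1/12) ≈ -0.288675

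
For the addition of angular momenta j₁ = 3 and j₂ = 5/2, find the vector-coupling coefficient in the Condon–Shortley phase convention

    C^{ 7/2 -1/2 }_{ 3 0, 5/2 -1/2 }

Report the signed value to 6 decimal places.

-0.436436

triangle: 2!·4!·3!/10! = 288/3628800
(j±m)!: 3!·3!·2!·3!·3!·4! = 62208
prefactor² = (2J+1)·Δ·N² = 6912/175
  k=0: +1/(0!·2!·3!·2!·1!·1!) = 1/24
  k=1: −1/(1!·1!·2!·1!·2!·2!) = -1/8
  k=2: +1/(2!·0!·1!·0!·3!·3!) = 1/72
Σ = -5/72  ⇒  CG² = 6912/175·(-5/72)² = 4/21
CG = −√(4/21) = -0.436436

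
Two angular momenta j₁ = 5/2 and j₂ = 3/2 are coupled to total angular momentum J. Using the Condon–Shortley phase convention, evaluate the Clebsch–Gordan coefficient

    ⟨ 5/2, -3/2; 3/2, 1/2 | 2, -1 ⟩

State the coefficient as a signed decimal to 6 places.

+0.154303  (= +√(1/42))

√[5·2!3!1!/7! · 1!4!2!1!1!3!] = √(24/7)
  +(−1)^1/∏(1,1,3,1,0,0)! = -1/6  (running -1/6)
  +(−1)^2/∏(2,0,2,0,1,1)! = 1/4  (running 1/12)
⟨..|..⟩ = √(24/7)·(1/12) = +0.154303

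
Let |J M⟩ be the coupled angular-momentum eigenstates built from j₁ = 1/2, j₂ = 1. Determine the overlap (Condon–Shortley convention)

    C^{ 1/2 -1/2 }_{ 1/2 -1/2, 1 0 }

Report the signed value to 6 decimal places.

−√(1/3) ≈ -0.577350

triangle: 1!·0!·1!/3! = 1/6
(j±m)!: 0!·1!·1!·1!·0!·1! = 1
prefactor² = (2J+1)·Δ·N² = 1/3
  k=1: −1/(1!·0!·0!·0!·0!·1!) = -1
Σ = -1  ⇒  CG² = 1/3·(-1)² = 1/3
CG = −√(1/3) = -0.577350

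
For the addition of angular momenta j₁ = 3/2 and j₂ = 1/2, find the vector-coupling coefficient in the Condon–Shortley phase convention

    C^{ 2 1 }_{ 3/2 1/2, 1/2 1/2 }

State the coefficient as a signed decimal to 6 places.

+0.866025

j₁+j₂−J=0  J+j₁−j₂=3  J−j₁+j₂=1  j₁+j₂+J+1=5
(j₁±m₁, j₂±m₂, J±M) = (2,1,1,0,3,1)
P² = 3
sum k=0..0:
  [0] +1/2 = 1/2
S = 1/2
C² = P²·S² = 3/4 ; C = +0.866025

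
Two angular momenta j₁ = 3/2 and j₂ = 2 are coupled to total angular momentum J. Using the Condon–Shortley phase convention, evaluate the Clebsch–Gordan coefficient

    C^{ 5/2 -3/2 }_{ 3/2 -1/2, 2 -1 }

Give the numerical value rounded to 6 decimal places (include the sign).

j₁+j₂−J=1  J+j₁−j₂=2  J−j₁+j₂=3  j₁+j₂+J+1=7
(j₁±m₁, j₂±m₂, J±M) = (1,2,1,3,1,4)
P² = 144/35
sum k=0..1:
  [0] +1/4 = 1/4
  [1] −1/6 = -1/6
S = 1/12
C² = P²·S² = 1/35 ; C = +0.169031

+√(1/35) ≈ +0.169031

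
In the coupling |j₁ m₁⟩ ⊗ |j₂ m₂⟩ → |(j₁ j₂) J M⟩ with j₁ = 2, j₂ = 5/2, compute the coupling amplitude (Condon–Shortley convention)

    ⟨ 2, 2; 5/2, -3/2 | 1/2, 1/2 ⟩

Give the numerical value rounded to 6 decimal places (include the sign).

j₁+j₂−J=4  J+j₁−j₂=0  J−j₁+j₂=1  j₁+j₂+J+1=6
(j₁±m₁, j₂±m₂, J±M) = (4,0,1,4,1,0)
P² = 192/5
sum k=0..0:
  [0] +1/24 = 1/24
S = 1/24
C² = P²·S² = 1/15 ; C = +0.258199

+√(1/15) ≈ +0.258199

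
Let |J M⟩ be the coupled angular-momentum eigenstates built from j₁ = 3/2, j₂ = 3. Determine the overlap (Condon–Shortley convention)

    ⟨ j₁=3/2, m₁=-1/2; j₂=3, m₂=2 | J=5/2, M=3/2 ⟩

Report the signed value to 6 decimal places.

+0.267261

√[6·2!1!4!/8! · 1!2!5!1!4!1!] = √(288/7)
  +(−1)^1/∏(1,1,1,4,0,0)! = -1/24  (running -1/24)
  +(−1)^2/∏(2,0,0,3,1,1)! = 1/12  (running 1/24)
⟨..|..⟩ = √(288/7)·(1/24) = +0.267261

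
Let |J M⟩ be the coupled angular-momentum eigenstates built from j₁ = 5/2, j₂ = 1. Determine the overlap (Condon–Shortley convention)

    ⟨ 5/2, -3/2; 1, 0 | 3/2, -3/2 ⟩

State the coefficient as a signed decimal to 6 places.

-0.516398  (= −√(4/15))

j₁+j₂−J=2  J+j₁−j₂=3  J−j₁+j₂=0  j₁+j₂+J+1=6
(j₁±m₁, j₂±m₂, J±M) = (1,4,1,1,0,3)
P² = 48/5
sum k=1..1:
  [1] −1/6 = -1/6
S = -1/6
C² = P²·S² = 4/15 ; C = -0.516398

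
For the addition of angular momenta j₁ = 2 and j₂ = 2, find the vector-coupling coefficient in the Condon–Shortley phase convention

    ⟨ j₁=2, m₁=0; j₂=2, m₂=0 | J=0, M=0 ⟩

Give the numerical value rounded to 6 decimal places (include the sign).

triangle: 4!·0!·0!/5! = 24/120
(j±m)!: 2!·2!·2!·2!·0!·0! = 16
prefactor² = (2J+1)·Δ·N² = 16/5
  k=2: +1/(2!·2!·0!·0!·0!·0!) = 1/4
Σ = 1/4  ⇒  CG² = 16/5·1/4² = 1/5
CG = +√(1/5) = +0.447214

+√(1/5) = +0.447214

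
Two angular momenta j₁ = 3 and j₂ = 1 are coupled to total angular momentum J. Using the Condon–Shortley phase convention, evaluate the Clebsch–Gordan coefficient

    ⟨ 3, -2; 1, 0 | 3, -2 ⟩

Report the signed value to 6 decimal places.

-0.577350  (= −√(1/3))

j₁+j₂−J=1  J+j₁−j₂=5  J−j₁+j₂=1  j₁+j₂+J+1=8
(j₁±m₁, j₂±m₂, J±M) = (1,5,1,1,1,5)
P² = 300
sum k=0..1:
  [0] +1/120 = 1/120
  [1] −1/24 = -1/24
S = -1/30
C² = P²·S² = 1/3 ; C = -0.577350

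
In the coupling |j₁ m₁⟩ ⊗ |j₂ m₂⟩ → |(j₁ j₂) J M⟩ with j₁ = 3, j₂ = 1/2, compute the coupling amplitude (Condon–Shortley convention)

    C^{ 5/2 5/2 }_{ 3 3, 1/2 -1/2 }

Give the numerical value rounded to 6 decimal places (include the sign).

j₁+j₂−J=1  J+j₁−j₂=5  J−j₁+j₂=0  j₁+j₂+J+1=7
(j₁±m₁, j₂±m₂, J±M) = (6,0,0,1,5,0)
P² = 86400/7
sum k=0..0:
  [0] +1/120 = 1/120
S = 1/120
C² = P²·S² = 6/7 ; C = +0.925820

+√(6/7) = +0.925820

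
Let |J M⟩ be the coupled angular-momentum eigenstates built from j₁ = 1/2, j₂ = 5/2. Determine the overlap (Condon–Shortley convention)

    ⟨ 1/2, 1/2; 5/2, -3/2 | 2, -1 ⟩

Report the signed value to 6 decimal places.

j₁+j₂−J=1  J+j₁−j₂=0  J−j₁+j₂=4  j₁+j₂+J+1=6
(j₁±m₁, j₂±m₂, J±M) = (1,0,1,4,1,3)
P² = 24
sum k=0..0:
  [0] +1/6 = 1/6
S = 1/6
C² = P²·S² = 2/3 ; C = +0.816497

+0.816497  (= +√(2/3))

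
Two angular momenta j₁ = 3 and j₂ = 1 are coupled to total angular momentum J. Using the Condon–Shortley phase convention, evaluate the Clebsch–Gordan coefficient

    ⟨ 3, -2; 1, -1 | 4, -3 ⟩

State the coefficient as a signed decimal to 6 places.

triangle: 0!×6!×2!/9! = 1440/362880
(j±m)!: 1!×5!×0!×2!×1!×7! = 1209600
prefactor² = (2J+1)×Δ×N² = 43200
  k=0: +1/(0!×0!×5!×0!×1!×2!) = 1/240
Σ = 1/240  ⇒  CG² = 43200×1/240² = 3/4
CG = +√(3/4) = +0.866025

+0.866025  (= +√(3/4))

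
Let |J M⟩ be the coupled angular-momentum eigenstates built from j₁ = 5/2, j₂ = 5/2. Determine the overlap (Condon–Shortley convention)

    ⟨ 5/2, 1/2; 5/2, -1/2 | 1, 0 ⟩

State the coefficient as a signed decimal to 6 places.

triangle: 4!*1!*1!/7! = 24/5040
(j±m)!: 3!*2!*2!*3!*1!*1! = 144
prefactor² = (2J+1)*Δ*N² = 72/35
  k=1: −1/(1!*3!*1!*1!*0!*0!) = -1/6
  k=2: +1/(2!*2!*0!*0!*1!*1!) = 1/4
Σ = 1/12  ⇒  CG² = 72/35*1/12² = 1/70
CG = +√(1/70) = +0.119523

+0.119523  (= +√(1/70))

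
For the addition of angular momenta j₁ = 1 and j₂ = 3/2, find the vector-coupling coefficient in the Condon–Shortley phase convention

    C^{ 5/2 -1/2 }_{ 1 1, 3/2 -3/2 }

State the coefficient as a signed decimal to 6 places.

√[6·0!2!3!/6! · 2!0!0!3!2!3!] = √(72/5)
  +(−1)^0/∏(0,0,0,0,2,3)! = 1/12  (running 1/12)
⟨..|..⟩ = √(72/5)·(1/12) = +0.316228

+√(1/10) = +0.316228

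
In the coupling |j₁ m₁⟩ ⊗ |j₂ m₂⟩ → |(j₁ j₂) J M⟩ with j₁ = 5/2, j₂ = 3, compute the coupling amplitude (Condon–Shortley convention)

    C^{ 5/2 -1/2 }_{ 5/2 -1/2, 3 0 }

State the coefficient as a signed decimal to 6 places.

j₁+j₂−J=3  J+j₁−j₂=2  J−j₁+j₂=3  j₁+j₂+J+1=9
(j₁±m₁, j₂±m₂, J±M) = (2,3,3,3,2,3)
P² = 216/35
sum k=1..3:
  [1] −1/8 = -1/8
  [2] +1/4 = 1/4
  [3] −1/72 = -1/72
S = 1/9
C² = P²·S² = 8/105 ; C = +0.276026

+0.276026  (= +√(8/105))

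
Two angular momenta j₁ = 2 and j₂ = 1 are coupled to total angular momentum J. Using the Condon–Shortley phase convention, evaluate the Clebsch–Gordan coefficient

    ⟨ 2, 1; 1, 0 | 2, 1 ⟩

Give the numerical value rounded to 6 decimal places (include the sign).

j₁+j₂−J=1  J+j₁−j₂=3  J−j₁+j₂=1  j₁+j₂+J+1=6
(j₁±m₁, j₂±m₂, J±M) = (3,1,1,1,3,1)
P² = 3/2
sum k=0..1:
  [0] +1/2 = 1/2
  [1] −1/6 = -1/6
S = 1/3
C² = P²·S² = 1/6 ; C = +0.408248

+√(1/6) ≈ +0.408248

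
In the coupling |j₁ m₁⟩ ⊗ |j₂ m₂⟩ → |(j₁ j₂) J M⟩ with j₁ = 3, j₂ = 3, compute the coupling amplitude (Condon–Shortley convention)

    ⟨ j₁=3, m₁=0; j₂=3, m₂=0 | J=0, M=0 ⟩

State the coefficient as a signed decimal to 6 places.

√[1·6!0!0!/7! · 3!3!3!3!0!0!] = √(1296/7)
  +(−1)^3/∏(3,3,0,0,0,0)! = -1/36  (running -1/36)
⟨..|..⟩ = √(1296/7)·(-1/36) = -0.377964

−√(1/7) ≈ -0.377964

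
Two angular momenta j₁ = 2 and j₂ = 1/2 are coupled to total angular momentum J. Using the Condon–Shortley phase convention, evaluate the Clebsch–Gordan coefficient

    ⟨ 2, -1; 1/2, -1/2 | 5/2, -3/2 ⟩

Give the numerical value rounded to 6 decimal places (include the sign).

triangle: 0!×4!×1!/6! = 24/720
(j±m)!: 1!×3!×0!×1!×1!×4! = 144
prefactor² = (2J+1)×Δ×N² = 144/5
  k=0: +1/(0!×0!×3!×0!×1!×1!) = 1/6
Σ = 1/6  ⇒  CG² = 144/5×1/6² = 4/5
CG = +√(4/5) = +0.894427

+0.894427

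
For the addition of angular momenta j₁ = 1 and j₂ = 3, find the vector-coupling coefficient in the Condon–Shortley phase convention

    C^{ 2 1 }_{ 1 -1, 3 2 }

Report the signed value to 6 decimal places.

j₁+j₂−J=2  J+j₁−j₂=0  J−j₁+j₂=4  j₁+j₂+J+1=7
(j₁±m₁, j₂±m₂, J±M) = (0,2,5,1,3,1)
P² = 480/7
sum k=2..2:
  [2] +1/12 = 1/12
S = 1/12
C² = P²·S² = 10/21 ; C = +0.690066

+0.690066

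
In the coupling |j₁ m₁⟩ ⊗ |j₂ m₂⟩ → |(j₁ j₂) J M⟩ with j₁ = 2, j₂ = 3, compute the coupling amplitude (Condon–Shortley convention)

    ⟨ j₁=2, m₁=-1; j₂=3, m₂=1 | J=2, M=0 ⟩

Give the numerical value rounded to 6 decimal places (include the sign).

+0.377964  (= +√(1/7))

triangle: 3!*1!*3!/8! = 36/40320
(j±m)!: 1!*3!*4!*2!*2!*2! = 1152
prefactor² = (2J+1)*Δ*N² = 36/7
  k=2: +1/(2!*1!*1!*2!*0!*1!) = 1/4
  k=3: −1/(3!*0!*0!*1!*1!*2!) = -1/12
Σ = 1/6  ⇒  CG² = 36/7*1/6² = 1/7
CG = +√(1/7) = +0.377964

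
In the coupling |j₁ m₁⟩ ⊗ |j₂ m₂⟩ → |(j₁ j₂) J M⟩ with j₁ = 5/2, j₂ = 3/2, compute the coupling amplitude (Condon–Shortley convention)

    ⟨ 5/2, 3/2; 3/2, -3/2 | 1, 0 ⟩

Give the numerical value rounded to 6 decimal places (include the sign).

+√(1/5) = +0.447214

triangle: 3!*2!*0!/6! = 12/720
(j±m)!: 4!*1!*0!*3!*1!*1! = 144
prefactor² = (2J+1)*Δ*N² = 36/5
  k=0: +1/(0!*3!*1!*0!*1!*0!) = 1/6
Σ = 1/6  ⇒  CG² = 36/5*1/6² = 1/5
CG = +√(1/5) = +0.447214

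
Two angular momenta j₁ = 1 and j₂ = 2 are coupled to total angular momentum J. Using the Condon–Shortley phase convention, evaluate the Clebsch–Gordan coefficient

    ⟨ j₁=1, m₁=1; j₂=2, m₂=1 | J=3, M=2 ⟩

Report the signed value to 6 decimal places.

√[7·0!2!4!/7! · 2!0!3!1!5!1!] = √(96)
  +(−1)^0/∏(0,0,0,3,2,1)! = 1/12  (running 1/12)
⟨..|..⟩ = √(96)·(1/12) = +0.816497

+0.816497  (= +√(2/3))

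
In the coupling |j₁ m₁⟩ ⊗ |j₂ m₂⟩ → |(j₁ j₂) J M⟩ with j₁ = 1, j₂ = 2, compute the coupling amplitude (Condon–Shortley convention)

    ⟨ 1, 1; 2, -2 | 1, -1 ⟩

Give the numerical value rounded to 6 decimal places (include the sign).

triangle: 2!*0!*2!/5! = 4/120
(j±m)!: 2!*0!*0!*4!*0!*2! = 96
prefactor² = (2J+1)*Δ*N² = 48/5
  k=0: +1/(0!*2!*0!*0!*0!*2!) = 1/4
Σ = 1/4  ⇒  CG² = 48/5*1/4² = 3/5
CG = +√(3/5) = +0.774597

+0.774597  (= +√(3/5))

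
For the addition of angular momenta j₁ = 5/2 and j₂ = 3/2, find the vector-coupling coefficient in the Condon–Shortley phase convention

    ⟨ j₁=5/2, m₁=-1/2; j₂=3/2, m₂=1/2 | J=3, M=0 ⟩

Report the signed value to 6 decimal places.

j₁+j₂−J=1  J+j₁−j₂=4  J−j₁+j₂=2  j₁+j₂+J+1=8
(j₁±m₁, j₂±m₂, J±M) = (2,3,2,1,3,3)
P² = 36/5
sum k=0..1:
  [0] +1/12 = 1/12
  [1] −1/4 = -1/4
S = -1/6
C² = P²·S² = 1/5 ; C = -0.447214

−√(1/5) = -0.447214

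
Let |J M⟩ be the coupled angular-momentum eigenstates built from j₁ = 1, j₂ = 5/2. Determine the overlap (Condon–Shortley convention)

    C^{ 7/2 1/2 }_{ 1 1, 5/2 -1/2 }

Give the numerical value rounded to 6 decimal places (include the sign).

+0.534522

j₁+j₂−J=0  J+j₁−j₂=2  J−j₁+j₂=5  j₁+j₂+J+1=8
(j₁±m₁, j₂±m₂, J±M) = (2,0,2,3,4,3)
P² = 1152/7
sum k=0..0:
  [0] +1/24 = 1/24
S = 1/24
C² = P²·S² = 2/7 ; C = +0.534522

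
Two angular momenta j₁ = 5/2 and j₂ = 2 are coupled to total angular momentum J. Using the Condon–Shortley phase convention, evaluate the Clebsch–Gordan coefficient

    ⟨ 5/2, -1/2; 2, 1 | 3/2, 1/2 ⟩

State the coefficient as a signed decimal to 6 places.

√[4·3!2!1!/7! · 2!3!3!1!2!1!] = √(48/35)
  +(−1)^2/∏(2,1,1,1,1,0)! = 1/2  (running 1/2)
  +(−1)^3/∏(3,0,0,0,2,1)! = -1/12  (running 5/12)
⟨..|..⟩ = √(48/35)·(5/12) = +0.487950

+√(5/21) = +0.487950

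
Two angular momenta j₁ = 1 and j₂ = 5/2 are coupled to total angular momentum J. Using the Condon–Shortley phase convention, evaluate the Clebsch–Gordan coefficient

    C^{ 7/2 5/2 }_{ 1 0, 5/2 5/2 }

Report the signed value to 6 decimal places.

+0.534522  (= +√(2/7))

triangle: 0!×2!×5!/8! = 240/40320
(j±m)!: 1!×1!×5!×0!×6!×1! = 86400
prefactor² = (2J+1)×Δ×N² = 28800/7
  k=0: +1/(0!×0!×1!×5!×1!×0!) = 1/120
Σ = 1/120  ⇒  CG² = 28800/7×1/120² = 2/7
CG = +√(2/7) = +0.534522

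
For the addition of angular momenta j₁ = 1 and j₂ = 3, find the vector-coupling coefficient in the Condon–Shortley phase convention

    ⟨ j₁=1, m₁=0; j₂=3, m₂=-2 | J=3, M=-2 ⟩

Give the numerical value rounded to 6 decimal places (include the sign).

√[7·1!1!5!/8! · 1!1!1!5!1!5!] = √(300)
  +(−1)^0/∏(0,1,1,1,0,4)! = 1/24  (running 1/24)
  +(−1)^1/∏(1,0,0,0,1,5)! = -1/120  (running 1/30)
⟨..|..⟩ = √(300)·(1/30) = +0.577350

+0.577350  (= +√(1/3))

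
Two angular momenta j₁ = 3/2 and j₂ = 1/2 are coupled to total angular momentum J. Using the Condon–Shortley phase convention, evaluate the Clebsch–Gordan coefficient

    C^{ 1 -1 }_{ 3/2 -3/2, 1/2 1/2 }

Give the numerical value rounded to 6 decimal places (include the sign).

−√(3/4) ≈ -0.866025

triangle: 1!*2!*0!/4! = 2/24
(j±m)!: 0!*3!*1!*0!*0!*2! = 12
prefactor² = (2J+1)*Δ*N² = 3
  k=1: −1/(1!*0!*2!*0!*0!*0!) = -1/2
Σ = -1/2  ⇒  CG² = 3*(-1/2)² = 3/4
CG = −√(3/4) = -0.866025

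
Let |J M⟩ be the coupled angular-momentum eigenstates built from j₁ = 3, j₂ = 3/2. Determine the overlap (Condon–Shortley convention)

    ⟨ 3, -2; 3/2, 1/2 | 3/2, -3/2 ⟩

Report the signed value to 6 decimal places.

+0.534522

triangle: 3!·3!·0!/7! = 36/5040
(j±m)!: 1!·5!·2!·1!·0!·3! = 1440
prefactor² = (2J+1)·Δ·N² = 288/7
  k=2: +1/(2!·1!·3!·0!·0!·0!) = 1/12
Σ = 1/12  ⇒  CG² = 288/7·1/12² = 2/7
CG = +√(2/7) = +0.534522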